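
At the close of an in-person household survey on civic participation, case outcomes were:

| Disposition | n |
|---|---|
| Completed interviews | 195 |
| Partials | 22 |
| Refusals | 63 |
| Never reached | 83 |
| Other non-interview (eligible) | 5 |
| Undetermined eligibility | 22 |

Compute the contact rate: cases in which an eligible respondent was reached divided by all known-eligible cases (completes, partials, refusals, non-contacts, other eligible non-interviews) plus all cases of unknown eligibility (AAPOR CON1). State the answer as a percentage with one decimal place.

Num = 195 + 22 + 63 + 5 = 285
Base = 195 + 22 + 63 + 83 + 5 + 22 = 390
CON1 = 285 / 390 = 0.7308

73.1%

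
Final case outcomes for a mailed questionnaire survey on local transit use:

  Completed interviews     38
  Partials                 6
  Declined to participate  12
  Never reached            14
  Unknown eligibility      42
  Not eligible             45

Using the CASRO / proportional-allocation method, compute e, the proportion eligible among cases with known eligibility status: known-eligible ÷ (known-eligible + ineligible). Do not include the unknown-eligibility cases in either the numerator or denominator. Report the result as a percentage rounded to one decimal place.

Eligible (known) → 38 + 6 + 12 + 14 = 70
e = 70 / (70 + 45) = 70 / 115 = 0.6087

60.9%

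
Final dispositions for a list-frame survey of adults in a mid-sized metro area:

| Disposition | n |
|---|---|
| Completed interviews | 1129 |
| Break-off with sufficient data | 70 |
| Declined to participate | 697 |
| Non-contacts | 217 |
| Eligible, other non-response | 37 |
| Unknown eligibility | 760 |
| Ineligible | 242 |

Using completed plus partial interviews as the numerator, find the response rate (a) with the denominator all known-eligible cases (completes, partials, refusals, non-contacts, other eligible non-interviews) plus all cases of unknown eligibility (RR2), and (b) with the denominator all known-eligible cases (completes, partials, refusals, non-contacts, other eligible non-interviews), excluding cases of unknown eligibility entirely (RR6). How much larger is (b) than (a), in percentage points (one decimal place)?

14.6

Top = 1129 + 70 = 1199
Base = 1129 + 70 + 697 + 217 + 37 + 760 = 2910
RR2 = 1199 / 2910 = 0.4120
Base = 1129 + 70 + 697 + 217 + 37 = 2150
RR6 = 1199 / 2150 = 0.5577
Difference = 55.77 − 41.20 = 14.57 percentage points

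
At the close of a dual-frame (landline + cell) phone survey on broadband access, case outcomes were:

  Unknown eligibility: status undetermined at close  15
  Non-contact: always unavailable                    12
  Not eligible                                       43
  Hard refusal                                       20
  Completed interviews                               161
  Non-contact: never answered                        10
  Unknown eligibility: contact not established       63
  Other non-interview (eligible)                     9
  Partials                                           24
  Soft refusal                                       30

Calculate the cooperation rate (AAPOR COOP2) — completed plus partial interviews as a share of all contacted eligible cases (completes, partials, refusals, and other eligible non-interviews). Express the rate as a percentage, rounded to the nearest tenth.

75.8%

Refusal or break-off = 20 + 30 = 50
Non-contacts = 10 + 12 = 22
Eligibility not determined = 63 + 15 = 78
Top: 161 + 24 = 185
Base: 161 + 24 + 50 + 9 = 244
COOP2 = 185 / 244 = 0.7582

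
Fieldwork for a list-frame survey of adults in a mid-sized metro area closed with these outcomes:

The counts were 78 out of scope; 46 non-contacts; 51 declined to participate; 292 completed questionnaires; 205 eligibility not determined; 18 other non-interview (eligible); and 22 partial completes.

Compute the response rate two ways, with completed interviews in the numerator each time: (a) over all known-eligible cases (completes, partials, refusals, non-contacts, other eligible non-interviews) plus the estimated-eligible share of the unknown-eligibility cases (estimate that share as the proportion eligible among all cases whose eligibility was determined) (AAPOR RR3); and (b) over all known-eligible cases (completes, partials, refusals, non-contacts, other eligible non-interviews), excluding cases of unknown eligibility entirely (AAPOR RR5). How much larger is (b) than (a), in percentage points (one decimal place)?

19.6

Top: 292
Known eligible: 292 + 22 + 51 + 46 + 18 = 429
e = 429 / (429 + 78) = 429 / 507 = 0.8462
Eligible share of unknowns: 0.8462 × 205 = 173.47
Denominator: 429 + 173.47 = 602.47
RR3 = 292 / 602.47 = 0.4847
Denominator: 292 + 22 + 51 + 46 + 18 = 429
RR5 = 292 / 429 = 0.6807
Difference = 68.07 − 48.47 = 19.60 percentage points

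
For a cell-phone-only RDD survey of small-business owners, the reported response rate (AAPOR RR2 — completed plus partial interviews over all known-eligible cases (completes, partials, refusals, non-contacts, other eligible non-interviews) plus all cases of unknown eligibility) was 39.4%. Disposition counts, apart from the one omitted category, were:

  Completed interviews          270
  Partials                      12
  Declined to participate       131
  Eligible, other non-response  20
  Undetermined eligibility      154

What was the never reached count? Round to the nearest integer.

Top = 270 + 12 = 282
RR2 = 282 / D = 0.394
D = 282 / 0.394 = 715.7
Rest of base = 587
never reached = 715.7 − 587 ≈ 129

129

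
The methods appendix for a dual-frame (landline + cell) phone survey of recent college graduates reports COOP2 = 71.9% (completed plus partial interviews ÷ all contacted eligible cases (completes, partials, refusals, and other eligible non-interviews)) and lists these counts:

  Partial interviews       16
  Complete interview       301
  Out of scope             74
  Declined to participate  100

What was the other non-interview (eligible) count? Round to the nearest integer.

24

Num = 301 + 16 = 317
COOP2 = 317 / D = 0.719
D = 317 / 0.719 = 440.9
Remaining denominator categories sum to 417
other non-interview (eligible) = 440.9 − 417 ≈ 24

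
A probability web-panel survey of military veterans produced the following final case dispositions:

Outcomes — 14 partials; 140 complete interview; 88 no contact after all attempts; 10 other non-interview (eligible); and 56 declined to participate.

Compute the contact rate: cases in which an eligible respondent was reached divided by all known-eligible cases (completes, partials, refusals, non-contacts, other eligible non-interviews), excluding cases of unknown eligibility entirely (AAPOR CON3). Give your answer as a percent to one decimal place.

71.4%

Top: 140 + 14 + 56 + 10 = 220
Denominator: 140 + 14 + 56 + 88 + 10 = 308
CON3 = 220 / 308 = 0.7143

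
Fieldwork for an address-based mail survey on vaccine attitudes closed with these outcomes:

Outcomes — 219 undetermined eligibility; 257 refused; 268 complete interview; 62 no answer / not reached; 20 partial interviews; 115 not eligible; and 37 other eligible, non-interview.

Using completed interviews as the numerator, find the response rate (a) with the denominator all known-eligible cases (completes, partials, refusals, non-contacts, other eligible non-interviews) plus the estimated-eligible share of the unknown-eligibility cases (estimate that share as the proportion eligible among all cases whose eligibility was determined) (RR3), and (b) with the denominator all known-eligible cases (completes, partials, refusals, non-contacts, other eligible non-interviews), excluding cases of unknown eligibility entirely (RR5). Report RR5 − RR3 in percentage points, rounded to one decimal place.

9.3

Num = 268
Known eligible = 268 + 20 + 257 + 62 + 37 = 644
e = 644 / (644 + 115) = 644 / 759 = 0.8485
e × U = 0.8485 × 219 = 185.82
Base = 644 + 185.82 = 829.82
RR3 = 268 / 829.82 = 0.3230
Base = 268 + 20 + 257 + 62 + 37 = 644
RR5 = 268 / 644 = 0.4161
Difference = 41.61 − 32.30 = 9.31 percentage points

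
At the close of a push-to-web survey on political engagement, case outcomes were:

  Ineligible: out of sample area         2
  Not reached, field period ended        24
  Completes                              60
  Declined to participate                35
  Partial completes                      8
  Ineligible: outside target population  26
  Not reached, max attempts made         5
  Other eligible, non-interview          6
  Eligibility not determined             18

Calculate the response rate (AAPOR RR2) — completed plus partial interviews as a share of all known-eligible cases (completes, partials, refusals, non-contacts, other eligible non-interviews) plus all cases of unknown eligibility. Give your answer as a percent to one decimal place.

No contact after all attempts = 24 + 5 = 29
Screened out, ineligible = 26 + 2 = 28
Num → 60 + 8 = 68
Base → 60 + 8 + 35 + 29 + 6 + 18 = 156
RR2 = 68 / 156 = 0.4359

43.6%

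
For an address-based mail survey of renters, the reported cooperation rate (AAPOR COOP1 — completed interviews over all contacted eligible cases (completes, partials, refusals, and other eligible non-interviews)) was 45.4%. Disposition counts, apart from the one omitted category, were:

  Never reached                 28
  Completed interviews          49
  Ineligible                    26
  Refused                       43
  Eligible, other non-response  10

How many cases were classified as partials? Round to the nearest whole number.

6

COOP1 = 49 / D = 0.454
D = 49 / 0.454 = 107.9
Remaining denominator categories sum to 102
partials = 107.9 − 102 ≈ 6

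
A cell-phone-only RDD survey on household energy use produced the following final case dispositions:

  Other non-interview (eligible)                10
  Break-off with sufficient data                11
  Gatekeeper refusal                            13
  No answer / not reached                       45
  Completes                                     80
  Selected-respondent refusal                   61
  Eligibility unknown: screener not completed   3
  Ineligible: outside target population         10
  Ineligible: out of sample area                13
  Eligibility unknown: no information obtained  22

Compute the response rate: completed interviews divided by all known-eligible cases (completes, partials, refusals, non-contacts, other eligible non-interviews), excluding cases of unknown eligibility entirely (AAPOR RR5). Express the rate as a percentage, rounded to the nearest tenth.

36.4%

Refusal or break-off = 13 + 61 = 74
Eligibility not determined = 3 + 22 = 25
Out of scope = 10 + 13 = 23
Top = 80
Base = 80 + 11 + 74 + 45 + 10 = 220
RR5 = 80 / 220 = 0.3636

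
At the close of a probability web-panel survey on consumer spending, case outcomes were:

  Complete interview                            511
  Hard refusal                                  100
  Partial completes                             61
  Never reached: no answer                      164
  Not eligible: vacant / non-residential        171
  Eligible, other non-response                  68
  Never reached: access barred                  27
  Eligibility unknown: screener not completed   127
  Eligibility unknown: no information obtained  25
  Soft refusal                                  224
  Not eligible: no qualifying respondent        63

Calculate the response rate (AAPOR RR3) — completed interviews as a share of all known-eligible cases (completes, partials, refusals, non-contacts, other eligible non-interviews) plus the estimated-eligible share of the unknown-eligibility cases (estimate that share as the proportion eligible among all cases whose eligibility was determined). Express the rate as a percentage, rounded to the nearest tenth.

Refused = 100 + 224 = 324
No answer / not reached = 164 + 27 = 191
Unknown eligibility = 127 + 25 = 152
Not eligible = 63 + 171 = 234
Num: 511
Eligible (known): 511 + 61 + 324 + 191 + 68 = 1155
e = 1155 / (1155 + 234) = 1155 / 1389 = 0.8315
Eligible share of unknowns: 0.8315 × 152 = 126.39
Denominator: 1155 + 126.39 = 1281.39
RR3 = 511 / 1281.39 = 0.3988

39.9%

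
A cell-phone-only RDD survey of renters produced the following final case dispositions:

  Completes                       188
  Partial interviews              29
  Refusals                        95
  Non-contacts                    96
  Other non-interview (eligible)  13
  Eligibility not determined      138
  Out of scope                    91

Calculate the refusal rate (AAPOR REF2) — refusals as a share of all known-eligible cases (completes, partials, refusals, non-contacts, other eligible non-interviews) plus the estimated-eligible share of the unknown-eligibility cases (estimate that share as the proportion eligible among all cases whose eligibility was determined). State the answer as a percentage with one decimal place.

Num: 95
Determined eligible: 188 + 29 + 95 + 96 + 13 = 421
e = 421 / (421 + 91) = 421 / 512 = 0.8223
Estimated eligible among unknowns: 0.8223 × 138 = 113.48
Base: 421 + 113.48 = 534.48
REF2 = 95 / 534.48 = 0.1777

17.8%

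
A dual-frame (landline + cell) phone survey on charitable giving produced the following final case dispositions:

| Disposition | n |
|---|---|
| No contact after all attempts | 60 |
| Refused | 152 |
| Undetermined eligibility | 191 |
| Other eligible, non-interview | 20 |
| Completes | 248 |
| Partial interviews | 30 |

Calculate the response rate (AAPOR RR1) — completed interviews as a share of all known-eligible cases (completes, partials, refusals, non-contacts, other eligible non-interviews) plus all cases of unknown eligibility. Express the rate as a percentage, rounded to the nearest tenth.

Num = 248
Denominator = 248 + 30 + 152 + 60 + 20 + 191 = 701
RR1 = 248 / 701 = 0.3538

35.4%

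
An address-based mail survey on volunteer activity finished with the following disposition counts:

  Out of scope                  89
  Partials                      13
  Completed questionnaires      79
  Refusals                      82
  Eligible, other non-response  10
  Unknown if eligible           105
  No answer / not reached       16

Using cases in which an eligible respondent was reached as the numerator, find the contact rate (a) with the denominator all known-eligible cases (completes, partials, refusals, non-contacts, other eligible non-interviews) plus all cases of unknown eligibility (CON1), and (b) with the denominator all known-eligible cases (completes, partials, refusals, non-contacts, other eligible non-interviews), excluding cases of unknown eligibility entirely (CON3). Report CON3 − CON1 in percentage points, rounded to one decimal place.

31.7

Num: 79 + 13 + 82 + 10 = 184
Denom: 79 + 13 + 82 + 16 + 10 + 105 = 305
CON1 = 184 / 305 = 0.6033
Denom: 79 + 13 + 82 + 16 + 10 = 200
CON3 = 184 / 200 = 0.9200
Difference = 92.00 − 60.33 = 31.67 percentage points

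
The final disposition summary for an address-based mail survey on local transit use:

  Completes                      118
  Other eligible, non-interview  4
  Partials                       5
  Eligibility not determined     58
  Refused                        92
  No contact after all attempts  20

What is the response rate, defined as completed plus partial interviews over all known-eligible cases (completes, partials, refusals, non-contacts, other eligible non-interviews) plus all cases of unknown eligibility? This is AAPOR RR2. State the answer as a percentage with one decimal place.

Top = 118 + 5 = 123
Denom = 118 + 5 + 92 + 20 + 4 + 58 = 297
RR2 = 123 / 297 = 0.4141

41.4%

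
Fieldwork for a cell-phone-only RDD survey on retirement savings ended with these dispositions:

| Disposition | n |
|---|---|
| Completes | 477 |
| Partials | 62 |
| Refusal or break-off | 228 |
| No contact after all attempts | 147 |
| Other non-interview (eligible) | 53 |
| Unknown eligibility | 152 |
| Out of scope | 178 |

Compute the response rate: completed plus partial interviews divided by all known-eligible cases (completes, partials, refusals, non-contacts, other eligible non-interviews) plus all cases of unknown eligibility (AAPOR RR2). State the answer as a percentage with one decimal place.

48.2%

Numerator: 477 + 62 = 539
Denom: 477 + 62 + 228 + 147 + 53 + 152 = 1119
RR2 = 539 / 1119 = 0.4817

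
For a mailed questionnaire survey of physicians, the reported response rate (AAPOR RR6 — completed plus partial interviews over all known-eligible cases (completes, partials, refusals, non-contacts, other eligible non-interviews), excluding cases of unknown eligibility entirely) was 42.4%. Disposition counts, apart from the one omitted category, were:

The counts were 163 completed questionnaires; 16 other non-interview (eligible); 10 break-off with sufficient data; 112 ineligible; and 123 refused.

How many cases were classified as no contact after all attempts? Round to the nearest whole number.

Num: 163 + 10 = 173
RR6 = 173 / D = 0.424
D = 173 / 0.424 = 408.0
Other denominator terms total 312
no contact after all attempts = 408.0 − 312 ≈ 96

96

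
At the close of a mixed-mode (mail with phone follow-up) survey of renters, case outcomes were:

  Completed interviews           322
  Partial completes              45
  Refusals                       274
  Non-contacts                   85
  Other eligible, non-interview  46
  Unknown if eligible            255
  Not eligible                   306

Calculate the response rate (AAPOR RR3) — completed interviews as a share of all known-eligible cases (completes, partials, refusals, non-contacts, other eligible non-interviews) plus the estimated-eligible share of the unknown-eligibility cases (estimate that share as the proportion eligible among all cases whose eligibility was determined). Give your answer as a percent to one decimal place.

33.7%

Num: 322
Known eligible: 322 + 45 + 274 + 85 + 46 = 772
e = 772 / (772 + 306) = 772 / 1078 = 0.7161
e × U: 0.7161 × 255 = 182.61
Denom: 772 + 182.61 = 954.61
RR3 = 322 / 954.61 = 0.3373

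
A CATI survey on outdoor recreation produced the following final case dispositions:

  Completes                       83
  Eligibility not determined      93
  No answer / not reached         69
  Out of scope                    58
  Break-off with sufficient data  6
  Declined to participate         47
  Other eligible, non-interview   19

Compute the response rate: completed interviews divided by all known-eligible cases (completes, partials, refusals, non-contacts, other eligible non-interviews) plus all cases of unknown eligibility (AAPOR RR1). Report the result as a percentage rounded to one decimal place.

Numerator: 83
Denominator: 83 + 6 + 47 + 69 + 19 + 93 = 317
RR1 = 83 / 317 = 0.2618

26.2%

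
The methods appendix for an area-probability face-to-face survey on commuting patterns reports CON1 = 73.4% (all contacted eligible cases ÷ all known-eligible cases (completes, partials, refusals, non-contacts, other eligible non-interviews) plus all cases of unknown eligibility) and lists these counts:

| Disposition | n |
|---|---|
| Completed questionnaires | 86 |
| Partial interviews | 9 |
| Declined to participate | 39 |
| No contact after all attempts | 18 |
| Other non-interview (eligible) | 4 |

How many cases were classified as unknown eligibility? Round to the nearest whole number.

32

Top = 86 + 9 + 39 + 4 = 138
CON1 = 138 / D = 0.734
D = 138 / 0.734 = 188.0
Rest of base = 156
unknown eligibility = 188.0 − 156 ≈ 32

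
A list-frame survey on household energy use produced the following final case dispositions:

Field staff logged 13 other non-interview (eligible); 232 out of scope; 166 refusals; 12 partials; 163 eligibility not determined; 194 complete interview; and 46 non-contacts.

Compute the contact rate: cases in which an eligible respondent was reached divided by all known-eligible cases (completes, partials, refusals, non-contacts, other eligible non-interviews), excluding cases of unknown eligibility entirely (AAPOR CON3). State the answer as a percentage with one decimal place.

Num: 194 + 12 + 166 + 13 = 385
Denom: 194 + 12 + 166 + 46 + 13 = 431
CON3 = 385 / 431 = 0.8933

89.3%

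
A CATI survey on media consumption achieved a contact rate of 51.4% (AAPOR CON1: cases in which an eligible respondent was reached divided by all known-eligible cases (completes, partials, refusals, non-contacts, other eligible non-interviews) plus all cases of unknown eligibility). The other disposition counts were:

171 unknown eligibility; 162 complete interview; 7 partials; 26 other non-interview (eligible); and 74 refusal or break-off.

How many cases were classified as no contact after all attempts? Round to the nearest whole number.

Top = 162 + 7 + 74 + 26 = 269
CON1 = 269 / D = 0.514
D = 269 / 0.514 = 523.3
Other denominator terms total 440
no contact after all attempts = 523.3 − 440 ≈ 83

83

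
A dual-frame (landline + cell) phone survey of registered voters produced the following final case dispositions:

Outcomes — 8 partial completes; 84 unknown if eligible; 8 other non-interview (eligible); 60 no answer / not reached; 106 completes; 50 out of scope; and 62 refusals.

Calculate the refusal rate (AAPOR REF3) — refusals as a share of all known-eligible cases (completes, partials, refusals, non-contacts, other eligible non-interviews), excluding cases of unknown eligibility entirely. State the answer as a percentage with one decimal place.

Num → 62
Denominator → 106 + 8 + 62 + 60 + 8 = 244
REF3 = 62 / 244 = 0.2541

25.4%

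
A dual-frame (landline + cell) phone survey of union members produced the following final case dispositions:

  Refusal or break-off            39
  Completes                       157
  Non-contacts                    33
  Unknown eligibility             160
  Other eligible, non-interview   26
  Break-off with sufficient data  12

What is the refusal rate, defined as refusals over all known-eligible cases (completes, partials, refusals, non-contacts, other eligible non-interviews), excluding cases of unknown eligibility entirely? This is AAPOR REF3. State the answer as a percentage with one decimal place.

14.6%

Top → 39
Denom → 157 + 12 + 39 + 33 + 26 = 267
REF3 = 39 / 267 = 0.1461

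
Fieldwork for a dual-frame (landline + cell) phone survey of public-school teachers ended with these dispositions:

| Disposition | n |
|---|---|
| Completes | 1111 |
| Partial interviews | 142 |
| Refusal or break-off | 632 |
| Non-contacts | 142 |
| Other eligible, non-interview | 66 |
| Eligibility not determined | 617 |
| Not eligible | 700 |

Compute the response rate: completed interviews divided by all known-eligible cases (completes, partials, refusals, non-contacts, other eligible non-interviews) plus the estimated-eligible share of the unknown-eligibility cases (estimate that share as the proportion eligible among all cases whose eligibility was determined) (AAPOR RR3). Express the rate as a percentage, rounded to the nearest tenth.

Numerator = 1111
Eligible (known) = 1111 + 142 + 632 + 142 + 66 = 2093
e = 2093 / (2093 + 700) = 2093 / 2793 = 0.7494
Estimated eligible among unknowns = 0.7494 × 617 = 462.38
Base = 2093 + 462.38 = 2555.38
RR3 = 1111 / 2555.38 = 0.4348

43.5%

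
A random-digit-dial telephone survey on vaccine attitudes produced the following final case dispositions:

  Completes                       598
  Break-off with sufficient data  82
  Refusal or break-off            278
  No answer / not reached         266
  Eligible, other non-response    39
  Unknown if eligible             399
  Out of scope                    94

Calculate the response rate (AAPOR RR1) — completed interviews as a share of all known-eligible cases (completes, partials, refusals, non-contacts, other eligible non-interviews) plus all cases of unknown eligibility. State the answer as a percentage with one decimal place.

Top: 598
Base: 598 + 82 + 278 + 266 + 39 + 399 = 1662
RR1 = 598 / 1662 = 0.3598

36.0%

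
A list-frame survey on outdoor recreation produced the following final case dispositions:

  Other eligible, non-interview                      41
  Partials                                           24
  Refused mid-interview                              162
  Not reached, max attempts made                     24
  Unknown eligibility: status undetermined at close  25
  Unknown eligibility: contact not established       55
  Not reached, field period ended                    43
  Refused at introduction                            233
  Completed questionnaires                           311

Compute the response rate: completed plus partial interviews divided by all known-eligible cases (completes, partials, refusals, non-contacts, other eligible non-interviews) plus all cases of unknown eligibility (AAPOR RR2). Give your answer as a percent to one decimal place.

Refused = 233 + 162 = 395
No answer / not reached = 43 + 24 = 67
Undetermined eligibility = 55 + 25 = 80
Num = 311 + 24 = 335
Denom = 311 + 24 + 395 + 67 + 41 + 80 = 918
RR2 = 335 / 918 = 0.3649

36.5%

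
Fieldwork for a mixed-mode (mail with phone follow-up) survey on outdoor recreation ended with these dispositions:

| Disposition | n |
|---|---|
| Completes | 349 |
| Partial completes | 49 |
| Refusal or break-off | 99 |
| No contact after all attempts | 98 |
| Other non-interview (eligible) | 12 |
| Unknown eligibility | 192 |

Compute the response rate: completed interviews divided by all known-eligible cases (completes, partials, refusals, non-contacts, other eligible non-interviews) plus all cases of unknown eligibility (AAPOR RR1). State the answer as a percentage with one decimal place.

Top: 349
Base: 349 + 49 + 99 + 98 + 12 + 192 = 799
RR1 = 349 / 799 = 0.4368

43.7%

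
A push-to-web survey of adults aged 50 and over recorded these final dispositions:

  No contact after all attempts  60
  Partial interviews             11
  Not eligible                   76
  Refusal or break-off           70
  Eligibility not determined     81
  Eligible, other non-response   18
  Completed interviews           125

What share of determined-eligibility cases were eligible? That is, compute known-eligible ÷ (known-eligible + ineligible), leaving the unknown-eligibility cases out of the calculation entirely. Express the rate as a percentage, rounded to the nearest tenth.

Known eligible → 125 + 11 + 70 + 60 + 18 = 284
e = 284 / (284 + 76) = 284 / 360 = 0.7889

78.9%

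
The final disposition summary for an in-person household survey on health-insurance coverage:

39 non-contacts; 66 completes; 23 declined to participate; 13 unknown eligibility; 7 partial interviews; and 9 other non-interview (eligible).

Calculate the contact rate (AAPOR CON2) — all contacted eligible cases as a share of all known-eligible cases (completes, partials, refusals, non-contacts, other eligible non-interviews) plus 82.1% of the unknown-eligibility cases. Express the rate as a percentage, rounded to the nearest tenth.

Top = 66 + 7 + 23 + 9 = 105
Determined eligible = 66 + 7 + 23 + 39 + 9 = 144
Estimated eligible among unknowns = 0.8210 × 13 = 10.67
Denominator = 144 + 10.67 = 154.67
CON2 = 105 / 154.67 = 0.6789

67.9%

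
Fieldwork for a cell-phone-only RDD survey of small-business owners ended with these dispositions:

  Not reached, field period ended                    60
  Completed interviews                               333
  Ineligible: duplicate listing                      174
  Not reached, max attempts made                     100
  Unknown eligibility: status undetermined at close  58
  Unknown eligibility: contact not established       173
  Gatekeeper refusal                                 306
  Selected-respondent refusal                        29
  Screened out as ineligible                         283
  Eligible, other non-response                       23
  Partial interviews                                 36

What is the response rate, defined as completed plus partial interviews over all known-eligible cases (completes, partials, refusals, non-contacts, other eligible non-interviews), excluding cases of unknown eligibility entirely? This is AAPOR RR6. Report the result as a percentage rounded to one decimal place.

Declined to participate = 306 + 29 = 335
No answer / not reached = 60 + 100 = 160
Unknown eligibility = 173 + 58 = 231
Out of scope = 283 + 174 = 457
Numerator: 333 + 36 = 369
Denominator: 333 + 36 + 335 + 160 + 23 = 887
RR6 = 369 / 887 = 0.4160

41.6%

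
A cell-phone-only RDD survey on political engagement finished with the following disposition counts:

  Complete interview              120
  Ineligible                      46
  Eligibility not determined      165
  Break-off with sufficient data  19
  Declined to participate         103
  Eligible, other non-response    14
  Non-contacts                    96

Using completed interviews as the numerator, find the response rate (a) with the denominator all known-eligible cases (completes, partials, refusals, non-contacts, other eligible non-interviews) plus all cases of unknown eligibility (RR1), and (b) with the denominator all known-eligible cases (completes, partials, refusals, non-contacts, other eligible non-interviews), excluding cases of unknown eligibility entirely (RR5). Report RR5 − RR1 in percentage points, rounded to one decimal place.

10.9

Numerator: 120
Denominator: 120 + 19 + 103 + 96 + 14 + 165 = 517
RR1 = 120 / 517 = 0.2321
Denominator: 120 + 19 + 103 + 96 + 14 = 352
RR5 = 120 / 352 = 0.3409
Difference = 34.09 − 23.21 = 10.88 percentage points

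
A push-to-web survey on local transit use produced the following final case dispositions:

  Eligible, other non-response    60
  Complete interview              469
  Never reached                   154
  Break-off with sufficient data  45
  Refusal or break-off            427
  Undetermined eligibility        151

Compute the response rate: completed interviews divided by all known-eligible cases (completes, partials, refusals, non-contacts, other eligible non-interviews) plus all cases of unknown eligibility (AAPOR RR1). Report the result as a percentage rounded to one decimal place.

Num → 469
Base → 469 + 45 + 427 + 154 + 60 + 151 = 1306
RR1 = 469 / 1306 = 0.3591

35.9%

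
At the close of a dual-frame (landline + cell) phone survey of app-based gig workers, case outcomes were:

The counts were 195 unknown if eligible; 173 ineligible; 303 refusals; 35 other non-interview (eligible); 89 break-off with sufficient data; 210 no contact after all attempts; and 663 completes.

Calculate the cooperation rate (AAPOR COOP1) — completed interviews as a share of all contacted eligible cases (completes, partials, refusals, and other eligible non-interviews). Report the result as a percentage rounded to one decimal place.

60.8%

Num: 663
Denom: 663 + 89 + 303 + 35 = 1090
COOP1 = 663 / 1090 = 0.6083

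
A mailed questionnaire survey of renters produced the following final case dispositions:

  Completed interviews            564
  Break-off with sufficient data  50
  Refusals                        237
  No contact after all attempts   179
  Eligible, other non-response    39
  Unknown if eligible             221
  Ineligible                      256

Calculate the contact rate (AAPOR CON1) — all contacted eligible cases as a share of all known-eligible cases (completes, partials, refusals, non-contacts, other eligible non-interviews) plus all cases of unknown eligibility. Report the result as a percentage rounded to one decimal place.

69.0%

Top → 564 + 50 + 237 + 39 = 890
Denominator → 564 + 50 + 237 + 179 + 39 + 221 = 1290
CON1 = 890 / 1290 = 0.6899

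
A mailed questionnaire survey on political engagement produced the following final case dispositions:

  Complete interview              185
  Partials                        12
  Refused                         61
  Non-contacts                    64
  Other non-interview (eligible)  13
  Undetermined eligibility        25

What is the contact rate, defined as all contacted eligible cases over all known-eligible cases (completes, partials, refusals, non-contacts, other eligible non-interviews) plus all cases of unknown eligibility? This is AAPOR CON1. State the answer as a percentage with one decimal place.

75.3%

Top → 185 + 12 + 61 + 13 = 271
Denominator → 185 + 12 + 61 + 64 + 13 + 25 = 360
CON1 = 271 / 360 = 0.7528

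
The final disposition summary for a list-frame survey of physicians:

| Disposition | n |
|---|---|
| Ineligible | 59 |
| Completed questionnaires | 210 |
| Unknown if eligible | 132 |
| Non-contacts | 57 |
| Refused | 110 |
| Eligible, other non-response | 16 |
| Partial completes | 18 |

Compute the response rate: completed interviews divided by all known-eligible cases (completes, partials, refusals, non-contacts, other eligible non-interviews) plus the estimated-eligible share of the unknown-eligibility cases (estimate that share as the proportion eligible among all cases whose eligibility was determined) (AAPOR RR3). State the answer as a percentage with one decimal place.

Top → 210
Known eligible → 210 + 18 + 110 + 57 + 16 = 411
e = 411 / (411 + 59) = 411 / 470 = 0.8745
Estimated eligible among unknowns → 0.8745 × 132 = 115.43
Denom → 411 + 115.43 = 526.43
RR3 = 210 / 526.43 = 0.3989

39.9%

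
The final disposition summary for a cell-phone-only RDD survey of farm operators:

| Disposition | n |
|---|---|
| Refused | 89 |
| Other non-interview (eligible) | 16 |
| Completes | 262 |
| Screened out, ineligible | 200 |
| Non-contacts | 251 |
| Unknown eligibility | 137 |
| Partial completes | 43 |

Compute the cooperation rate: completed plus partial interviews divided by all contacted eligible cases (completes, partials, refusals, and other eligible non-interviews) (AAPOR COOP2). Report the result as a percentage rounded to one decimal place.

Num: 262 + 43 = 305
Base: 262 + 43 + 89 + 16 = 410
COOP2 = 305 / 410 = 0.7439

74.4%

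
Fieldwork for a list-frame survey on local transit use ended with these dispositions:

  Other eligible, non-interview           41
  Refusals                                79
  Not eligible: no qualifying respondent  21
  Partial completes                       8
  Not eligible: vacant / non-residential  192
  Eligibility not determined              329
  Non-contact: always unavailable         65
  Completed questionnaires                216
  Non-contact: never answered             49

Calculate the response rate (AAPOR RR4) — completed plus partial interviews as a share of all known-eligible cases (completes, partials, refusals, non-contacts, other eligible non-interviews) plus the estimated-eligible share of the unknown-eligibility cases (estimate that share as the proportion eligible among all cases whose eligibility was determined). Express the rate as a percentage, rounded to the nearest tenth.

No answer / not reached = 49 + 65 = 114
Out of scope = 21 + 192 = 213
Numerator: 216 + 8 = 224
Known eligible: 216 + 8 + 79 + 114 + 41 = 458
e = 458 / (458 + 213) = 458 / 671 = 0.6826
e × U: 0.6826 × 329 = 224.58
Base: 458 + 224.58 = 682.58
RR4 = 224 / 682.58 = 0.3282

32.8%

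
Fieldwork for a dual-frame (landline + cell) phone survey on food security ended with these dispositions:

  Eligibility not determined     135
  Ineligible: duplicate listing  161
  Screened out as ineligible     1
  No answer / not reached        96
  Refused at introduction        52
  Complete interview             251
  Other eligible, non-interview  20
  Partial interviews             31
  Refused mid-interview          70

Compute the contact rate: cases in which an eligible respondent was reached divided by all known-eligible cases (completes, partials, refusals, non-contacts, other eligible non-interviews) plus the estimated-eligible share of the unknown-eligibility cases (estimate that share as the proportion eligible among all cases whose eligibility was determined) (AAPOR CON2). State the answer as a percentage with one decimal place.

Refused = 52 + 70 = 122
Ineligible = 1 + 161 = 162
Top: 251 + 31 + 122 + 20 = 424
Known eligible: 251 + 31 + 122 + 96 + 20 = 520
e = 520 / (520 + 162) = 520 / 682 = 0.7625
Eligible share of unknowns: 0.7625 × 135 = 102.94
Denom: 520 + 102.94 = 622.94
CON2 = 424 / 622.94 = 0.6806

68.1%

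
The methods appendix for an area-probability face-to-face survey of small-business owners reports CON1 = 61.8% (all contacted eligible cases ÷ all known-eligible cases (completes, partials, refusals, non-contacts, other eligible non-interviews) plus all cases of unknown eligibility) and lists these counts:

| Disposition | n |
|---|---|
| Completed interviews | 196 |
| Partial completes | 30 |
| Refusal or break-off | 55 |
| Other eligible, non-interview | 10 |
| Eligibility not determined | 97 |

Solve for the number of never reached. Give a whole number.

Num = 196 + 30 + 55 + 10 = 291
CON1 = 291 / D = 0.618
D = 291 / 0.618 = 470.9
Other denominator terms total 388
never reached = 470.9 − 388 ≈ 83

83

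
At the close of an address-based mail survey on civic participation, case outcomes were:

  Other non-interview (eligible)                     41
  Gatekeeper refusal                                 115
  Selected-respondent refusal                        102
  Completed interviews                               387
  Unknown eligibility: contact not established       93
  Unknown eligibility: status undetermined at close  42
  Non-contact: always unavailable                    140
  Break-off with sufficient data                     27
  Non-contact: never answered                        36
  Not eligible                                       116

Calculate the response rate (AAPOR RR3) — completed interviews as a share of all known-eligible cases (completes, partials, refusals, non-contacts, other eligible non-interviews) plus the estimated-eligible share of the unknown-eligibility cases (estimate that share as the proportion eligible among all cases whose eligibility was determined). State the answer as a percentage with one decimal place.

40.0%

Refusals = 115 + 102 = 217
Non-contacts = 36 + 140 = 176
Eligibility not determined = 93 + 42 = 135
Numerator = 387
Eligible (known) = 387 + 27 + 217 + 176 + 41 = 848
e = 848 / (848 + 116) = 848 / 964 = 0.8797
Eligible share of unknowns = 0.8797 × 135 = 118.76
Base = 848 + 118.76 = 966.76
RR3 = 387 / 966.76 = 0.4003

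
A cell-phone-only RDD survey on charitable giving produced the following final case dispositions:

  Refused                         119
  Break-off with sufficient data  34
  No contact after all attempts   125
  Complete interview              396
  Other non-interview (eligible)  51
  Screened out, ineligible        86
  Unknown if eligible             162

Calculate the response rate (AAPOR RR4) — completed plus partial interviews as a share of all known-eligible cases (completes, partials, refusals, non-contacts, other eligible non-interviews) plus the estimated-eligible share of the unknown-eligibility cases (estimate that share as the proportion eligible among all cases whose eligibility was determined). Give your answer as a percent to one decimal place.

Top: 396 + 34 = 430
Known eligible: 396 + 34 + 119 + 125 + 51 = 725
e = 725 / (725 + 86) = 725 / 811 = 0.8940
Eligible share of unknowns: 0.8940 × 162 = 144.83
Denom: 725 + 144.83 = 869.83
RR4 = 430 / 869.83 = 0.4943

49.4%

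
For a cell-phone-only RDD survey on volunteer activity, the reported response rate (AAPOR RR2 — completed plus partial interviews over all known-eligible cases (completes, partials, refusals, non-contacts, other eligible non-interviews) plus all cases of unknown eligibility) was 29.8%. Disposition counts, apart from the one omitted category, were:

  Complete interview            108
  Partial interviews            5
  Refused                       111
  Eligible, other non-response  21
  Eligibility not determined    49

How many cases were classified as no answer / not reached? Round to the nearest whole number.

85

Num: 108 + 5 = 113
RR2 = 113 / D = 0.298
D = 113 / 0.298 = 379.2
Remaining denominator categories sum to 294
no answer / not reached = 379.2 − 294 ≈ 85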